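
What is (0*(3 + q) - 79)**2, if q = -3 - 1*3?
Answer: 6241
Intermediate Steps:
q = -6 (q = -3 - 3 = -6)
(0*(3 + q) - 79)**2 = (0*(3 - 6) - 79)**2 = (0*(-3) - 79)**2 = (0 - 79)**2 = (-79)**2 = 6241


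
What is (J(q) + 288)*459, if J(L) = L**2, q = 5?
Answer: 143667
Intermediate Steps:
(J(q) + 288)*459 = (5**2 + 288)*459 = (25 + 288)*459 = 313*459 = 143667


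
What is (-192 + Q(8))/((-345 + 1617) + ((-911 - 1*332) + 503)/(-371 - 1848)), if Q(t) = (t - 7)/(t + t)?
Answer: -6814549/45172928 ≈ -0.15085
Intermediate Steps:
Q(t) = (-7 + t)/(2*t) (Q(t) = (-7 + t)/((2*t)) = (-7 + t)*(1/(2*t)) = (-7 + t)/(2*t))
(-192 + Q(8))/((-345 + 1617) + ((-911 - 1*332) + 503)/(-371 - 1848)) = (-192 + (1/2)*(-7 + 8)/8)/((-345 + 1617) + ((-911 - 1*332) + 503)/(-371 - 1848)) = (-192 + (1/2)*(1/8)*1)/(1272 + ((-911 - 332) + 503)/(-2219)) = (-192 + 1/16)/(1272 + (-1243 + 503)*(-1/2219)) = -3071/(16*(1272 - 740*(-1/2219))) = -3071/(16*(1272 + 740/2219)) = -3071/(16*2823308/2219) = -3071/16*2219/2823308 = -6814549/45172928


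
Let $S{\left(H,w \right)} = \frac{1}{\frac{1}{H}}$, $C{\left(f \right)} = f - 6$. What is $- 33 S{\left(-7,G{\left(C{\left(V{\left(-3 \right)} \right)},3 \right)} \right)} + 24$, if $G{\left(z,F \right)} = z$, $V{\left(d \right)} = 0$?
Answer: $255$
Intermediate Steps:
$C{\left(f \right)} = -6 + f$ ($C{\left(f \right)} = f - 6 = -6 + f$)
$S{\left(H,w \right)} = H$
$- 33 S{\left(-7,G{\left(C{\left(V{\left(-3 \right)} \right)},3 \right)} \right)} + 24 = \left(-33\right) \left(-7\right) + 24 = 231 + 24 = 255$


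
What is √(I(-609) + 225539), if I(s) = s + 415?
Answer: √225345 ≈ 474.71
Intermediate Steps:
I(s) = 415 + s
√(I(-609) + 225539) = √((415 - 609) + 225539) = √(-194 + 225539) = √225345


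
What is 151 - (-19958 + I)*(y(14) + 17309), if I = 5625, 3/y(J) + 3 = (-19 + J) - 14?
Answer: 496176187/2 ≈ 2.4809e+8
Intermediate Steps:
y(J) = 3/(-36 + J) (y(J) = 3/(-3 + ((-19 + J) - 14)) = 3/(-3 + (-33 + J)) = 3/(-36 + J))
151 - (-19958 + I)*(y(14) + 17309) = 151 - (-19958 + 5625)*(3/(-36 + 14) + 17309) = 151 - (-14333)*(3/(-22) + 17309) = 151 - (-14333)*(3*(-1/22) + 17309) = 151 - (-14333)*(-3/22 + 17309) = 151 - (-14333)*380795/22 = 151 - 1*(-496175885/2) = 151 + 496175885/2 = 496176187/2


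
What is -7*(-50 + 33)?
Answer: 119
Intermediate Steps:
-7*(-50 + 33) = -7*(-17) = 119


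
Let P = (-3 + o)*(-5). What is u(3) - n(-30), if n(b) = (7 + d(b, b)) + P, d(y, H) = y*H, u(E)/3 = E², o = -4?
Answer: -915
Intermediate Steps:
P = 35 (P = (-3 - 4)*(-5) = -7*(-5) = 35)
u(E) = 3*E²
d(y, H) = H*y
n(b) = 42 + b² (n(b) = (7 + b*b) + 35 = (7 + b²) + 35 = 42 + b²)
u(3) - n(-30) = 3*3² - (42 + (-30)²) = 3*9 - (42 + 900) = 27 - 1*942 = 27 - 942 = -915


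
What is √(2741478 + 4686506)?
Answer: 4*√464249 ≈ 2725.4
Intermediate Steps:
√(2741478 + 4686506) = √7427984 = 4*√464249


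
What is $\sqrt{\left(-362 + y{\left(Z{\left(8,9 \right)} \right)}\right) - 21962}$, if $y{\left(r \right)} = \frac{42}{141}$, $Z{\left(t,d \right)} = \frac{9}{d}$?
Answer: $\frac{i \sqrt{49313058}}{47} \approx 149.41 i$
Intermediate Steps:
$y{\left(r \right)} = \frac{14}{47}$ ($y{\left(r \right)} = 42 \cdot \frac{1}{141} = \frac{14}{47}$)
$\sqrt{\left(-362 + y{\left(Z{\left(8,9 \right)} \right)}\right) - 21962} = \sqrt{\left(-362 + \frac{14}{47}\right) - 21962} = \sqrt{- \frac{17000}{47} - 21962} = \sqrt{- \frac{1049214}{47}} = \frac{i \sqrt{49313058}}{47}$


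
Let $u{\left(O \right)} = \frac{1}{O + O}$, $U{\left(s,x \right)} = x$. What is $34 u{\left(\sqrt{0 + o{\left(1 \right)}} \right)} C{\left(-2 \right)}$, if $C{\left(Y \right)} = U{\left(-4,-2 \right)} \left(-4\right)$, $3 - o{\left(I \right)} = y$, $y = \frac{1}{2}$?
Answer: $\frac{136 \sqrt{10}}{5} \approx 86.014$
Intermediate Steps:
$y = \frac{1}{2} \approx 0.5$
$o{\left(I \right)} = \frac{5}{2}$ ($o{\left(I \right)} = 3 - \frac{1}{2} = \frac{5}{2}$)
$u{\left(O \right)} = \frac{1}{2 O}$
$C{\left(Y \right)} = 8$ ($C{\left(Y \right)} = \left(-2\right) \left(-4\right) = 8$)
$34 u{\left(\sqrt{0 + o{\left(1 \right)}} \right)} C{\left(-2 \right)} = 34 \frac{1}{2 \sqrt{0 + \frac{5}{2}}} \cdot 8 = 34 \frac{1}{2 \sqrt{\frac{5}{2}}} \cdot 8 = 34 \frac{1}{2 \frac{\sqrt{10}}{2}} \cdot 8 = 34 \frac{\frac{1}{5} \sqrt{10}}{2} \cdot 8 = 34 \frac{\sqrt{10}}{10} \cdot 8 = \frac{17 \sqrt{10}}{5} \cdot 8 = \frac{136 \sqrt{10}}{5}$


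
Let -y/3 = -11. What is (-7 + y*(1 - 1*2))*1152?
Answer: -46080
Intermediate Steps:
y = 33 (y = -3*(-11) = 33)
(-7 + y*(1 - 1*2))*1152 = (-7 + 33*(1 - 1*2))*1152 = (-7 + 33*(1 - 2))*1152 = (-7 + 33*(-1))*1152 = (-7 - 33)*1152 = -40*1152 = -46080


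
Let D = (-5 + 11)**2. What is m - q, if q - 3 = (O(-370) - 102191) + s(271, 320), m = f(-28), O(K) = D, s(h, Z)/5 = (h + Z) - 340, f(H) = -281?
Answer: 100616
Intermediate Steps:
s(h, Z) = -1700 + 5*Z + 5*h (s(h, Z) = 5*((h + Z) - 340) = 5*((Z + h) - 340) = 5*(-340 + Z + h) = -1700 + 5*Z + 5*h)
D = 36 (D = 6**2 = 36)
O(K) = 36
m = -281
q = -100897 (q = 3 + ((36 - 102191) + (-1700 + 5*320 + 5*271)) = 3 + (-102155 + (-1700 + 1600 + 1355)) = 3 + (-102155 + 1255) = 3 - 100900 = -100897)
m - q = -281 - 1*(-100897) = -281 + 100897 = 100616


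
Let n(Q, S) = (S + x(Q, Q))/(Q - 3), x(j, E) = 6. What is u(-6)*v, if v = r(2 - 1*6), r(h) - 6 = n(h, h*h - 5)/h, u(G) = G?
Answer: -555/14 ≈ -39.643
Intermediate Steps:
n(Q, S) = (6 + S)/(-3 + Q) (n(Q, S) = (S + 6)/(Q - 3) = (6 + S)/(-3 + Q))
r(h) = 6 + (1 + h²)/(h*(-3 + h)) (r(h) = 6 + ((6 + (h*h - 5))/(-3 + h))/h = 6 + ((6 + (h² - 5))/(-3 + h))/h = 6 + ((6 + (-5 + h²))/(-3 + h))/h = 6 + ((1 + h²)/(-3 + h))/h = 6 + (1 + h²)/(h*(-3 + h)))
v = 185/28 (v = (1 - 18*(2 - 1*6) + 7*(2 - 1*6)²)/((2 - 1*6)*(-3 + (2 - 1*6))) = (1 - 18*(2 - 6) + 7*(2 - 6)²)/((2 - 6)*(-3 + (2 - 6))) = (1 - 18*(-4) + 7*(-4)²)/((-4)*(-3 - 4)) = -¼*(1 + 72 + 7*16)/(-7) = -¼*(-⅐)*(1 + 72 + 112) = -¼*(-⅐)*185 = 185/28 ≈ 6.6071)
u(-6)*v = -6*185/28 = -555/14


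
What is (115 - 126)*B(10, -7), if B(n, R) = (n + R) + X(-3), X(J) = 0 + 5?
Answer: -88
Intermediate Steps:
X(J) = 5
B(n, R) = 5 + R + n (B(n, R) = (n + R) + 5 = (R + n) + 5 = 5 + R + n)
(115 - 126)*B(10, -7) = (115 - 126)*(5 - 7 + 10) = -11*8 = -88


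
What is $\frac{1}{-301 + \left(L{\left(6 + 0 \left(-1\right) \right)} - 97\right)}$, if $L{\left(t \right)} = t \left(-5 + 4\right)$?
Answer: $- \frac{1}{404} \approx -0.0024752$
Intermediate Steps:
$L{\left(t \right)} = - t$ ($L{\left(t \right)} = t \left(-1\right) = - t$)
$\frac{1}{-301 + \left(L{\left(6 + 0 \left(-1\right) \right)} - 97\right)} = \frac{1}{-301 - 103} = \frac{1}{-404} = - \frac{1}{404}$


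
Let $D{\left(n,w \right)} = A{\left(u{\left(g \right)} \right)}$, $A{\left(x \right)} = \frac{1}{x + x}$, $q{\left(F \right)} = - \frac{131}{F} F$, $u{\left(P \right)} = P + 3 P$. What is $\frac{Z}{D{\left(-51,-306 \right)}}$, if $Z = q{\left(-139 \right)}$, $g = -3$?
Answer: $3144$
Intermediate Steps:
$u{\left(P \right)} = 4 P$
$q{\left(F \right)} = -131$
$Z = -131$
$A{\left(x \right)} = \frac{1}{2 x}$
$D{\left(n,w \right)} = - \frac{1}{24}$ ($D{\left(n,w \right)} = \frac{1}{2 \cdot 4 \left(-3\right)} = \frac{1}{2 \left(-12\right)} = \frac{1}{2} \left(- \frac{1}{12}\right) = - \frac{1}{24}$)
$\frac{Z}{D{\left(-51,-306 \right)}} = - \frac{131}{- \frac{1}{24}} = \left(-131\right) \left(-24\right) = 3144$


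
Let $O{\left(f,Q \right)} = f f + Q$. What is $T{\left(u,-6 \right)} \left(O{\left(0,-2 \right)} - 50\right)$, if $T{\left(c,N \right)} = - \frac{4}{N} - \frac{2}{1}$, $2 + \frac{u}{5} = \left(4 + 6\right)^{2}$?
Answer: $\frac{208}{3} \approx 69.333$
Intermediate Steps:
$u = 490$ ($u = -10 + 5 \left(4 + 6\right)^{2} = -10 + 5 \cdot 10^{2} = -10 + 5 \cdot 100 = -10 + 500 = 490$)
$T{\left(c,N \right)} = -2 - \frac{4}{N}$ ($T{\left(c,N \right)} = - \frac{4}{N} - 2 = -2 - \frac{4}{N}$)
$O{\left(f,Q \right)} = Q + f^{2}$ ($O{\left(f,Q \right)} = f^{2} + Q = Q + f^{2}$)
$T{\left(u,-6 \right)} \left(O{\left(0,-2 \right)} - 50\right) = \left(-2 - \frac{4}{-6}\right) \left(\left(-2 + 0^{2}\right) - 50\right) = \left(-2 - - \frac{2}{3}\right) \left(\left(-2 + 0\right) - 50\right) = \left(-2 + \frac{2}{3}\right) \left(-2 - 50\right) = \left(- \frac{4}{3}\right) \left(-52\right) = \frac{208}{3}$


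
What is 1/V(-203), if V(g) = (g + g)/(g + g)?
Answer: 1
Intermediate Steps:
V(g) = 1 (V(g) = (2*g)/((2*g)) = (2*g)*(1/(2*g)) = 1)
1/V(-203) = 1/1 = 1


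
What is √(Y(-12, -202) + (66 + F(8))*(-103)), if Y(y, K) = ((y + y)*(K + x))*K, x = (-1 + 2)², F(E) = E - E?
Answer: I*√981246 ≈ 990.58*I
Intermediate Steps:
F(E) = 0
x = 1 (x = 1² = 1)
Y(y, K) = 2*K*y*(1 + K) (Y(y, K) = ((y + y)*(K + 1))*K = ((2*y)*(1 + K))*K = (2*y*(1 + K))*K = 2*K*y*(1 + K))
√(Y(-12, -202) + (66 + F(8))*(-103)) = √(2*(-202)*(-12)*(1 - 202) + (66 + 0)*(-103)) = √(2*(-202)*(-12)*(-201) + 66*(-103)) = √(-974448 - 6798) = √(-981246) = I*√981246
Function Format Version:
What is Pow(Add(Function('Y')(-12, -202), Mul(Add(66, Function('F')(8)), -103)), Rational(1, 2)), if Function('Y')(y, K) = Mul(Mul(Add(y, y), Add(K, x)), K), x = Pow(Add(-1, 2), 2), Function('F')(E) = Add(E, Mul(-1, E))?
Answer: Mul(I, Pow(981246, Rational(1, 2))) ≈ Mul(990.58, I)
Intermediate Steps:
Function('F')(E) = 0
x = 1 (x = Pow(1, 2) = 1)
Function('Y')(y, K) = Mul(2, K, y, Add(1, K)) (Function('Y')(y, K) = Mul(Mul(Add(y, y), Add(K, 1)), K) = Mul(Mul(Mul(2, y), Add(1, K)), K) = Mul(Mul(2, y, Add(1, K)), K) = Mul(2, K, y, Add(1, K)))
Pow(Add(Function('Y')(-12, -202), Mul(Add(66, Function('F')(8)), -103)), Rational(1, 2)) = Pow(Add(Mul(2, -202, -12, Add(1, -202)), Mul(Add(66, 0), -103)), Rational(1, 2)) = Pow(Add(Mul(2, -202, -12, -201), Mul(66, -103)), Rational(1, 2)) = Pow(Add(-974448, -6798), Rational(1, 2)) = Pow(-981246, Rational(1, 2)) = Mul(I, Pow(981246, Rational(1, 2)))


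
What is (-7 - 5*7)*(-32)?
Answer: 1344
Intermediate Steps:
(-7 - 5*7)*(-32) = (-7 - 35)*(-32) = -42*(-32) = 1344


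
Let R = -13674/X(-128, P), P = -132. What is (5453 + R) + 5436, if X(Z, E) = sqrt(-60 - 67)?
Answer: 10889 + 13674*I*sqrt(127)/127 ≈ 10889.0 + 1213.4*I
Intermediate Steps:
X(Z, E) = I*sqrt(127) (X(Z, E) = sqrt(-127) = I*sqrt(127))
R = 13674*I*sqrt(127)/127 (R = -13674*(-I*sqrt(127)/127) = -(-13674)*I*sqrt(127)/127 = 13674*I*sqrt(127)/127 ≈ 1213.4*I)
(5453 + R) + 5436 = (5453 + 13674*I*sqrt(127)/127) + 5436 = 10889 + 13674*I*sqrt(127)/127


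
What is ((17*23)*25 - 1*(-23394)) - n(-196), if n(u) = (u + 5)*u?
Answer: -4267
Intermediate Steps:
n(u) = u*(5 + u) (n(u) = (5 + u)*u = u*(5 + u))
((17*23)*25 - 1*(-23394)) - n(-196) = ((17*23)*25 - 1*(-23394)) - (-196)*(5 - 196) = (391*25 + 23394) - (-196)*(-191) = (9775 + 23394) - 1*37436 = 33169 - 37436 = -4267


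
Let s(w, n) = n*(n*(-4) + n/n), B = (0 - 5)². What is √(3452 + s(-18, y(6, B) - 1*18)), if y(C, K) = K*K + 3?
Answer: I*√1484338 ≈ 1218.3*I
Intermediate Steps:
B = 25 (B = (-5)² = 25)
y(C, K) = 3 + K² (y(C, K) = K² + 3 = 3 + K²)
s(w, n) = n*(1 - 4*n) (s(w, n) = n*(-4*n + 1) = n*(1 - 4*n))
√(3452 + s(-18, y(6, B) - 1*18)) = √(3452 + ((3 + 25²) - 1*18)*(1 - 4*((3 + 25²) - 1*18))) = √(3452 + ((3 + 625) - 18)*(1 - 4*((3 + 625) - 18))) = √(3452 + (628 - 18)*(1 - 4*(628 - 18))) = √(3452 + 610*(1 - 4*610)) = √(3452 + 610*(1 - 2440)) = √(3452 + 610*(-2439)) = √(3452 - 1487790) = √(-1484338) = I*√1484338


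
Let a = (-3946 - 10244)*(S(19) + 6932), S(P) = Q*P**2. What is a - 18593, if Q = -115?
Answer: 490714177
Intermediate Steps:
S(P) = -115*P**2
a = 490732770 (a = (-3946 - 10244)*(-115*19**2 + 6932) = -14190*(-115*361 + 6932) = -14190*(-41515 + 6932) = -14190*(-34583) = 490732770)
a - 18593 = 490732770 - 18593 = 490714177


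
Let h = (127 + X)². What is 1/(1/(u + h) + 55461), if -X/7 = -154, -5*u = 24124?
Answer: 7236001/401315851466 ≈ 1.8031e-5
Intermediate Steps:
u = -24124/5 (u = -⅕*24124 = -24124/5 ≈ -4824.8)
X = 1078 (X = -7*(-154) = 1078)
h = 1452025 (h = (127 + 1078)² = 1205² = 1452025)
1/(1/(u + h) + 55461) = 1/(1/(-24124/5 + 1452025) + 55461) = 1/(1/(7236001/5) + 55461) = 1/(5/7236001 + 55461) = 1/(401315851466/7236001) = 7236001/401315851466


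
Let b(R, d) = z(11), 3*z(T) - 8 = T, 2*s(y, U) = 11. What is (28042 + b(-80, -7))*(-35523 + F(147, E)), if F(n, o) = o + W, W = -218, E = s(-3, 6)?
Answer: -6013927295/6 ≈ -1.0023e+9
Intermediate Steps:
s(y, U) = 11/2 (s(y, U) = (1/2)*11 = 11/2)
z(T) = 8/3 + T/3
E = 11/2 ≈ 5.5000
b(R, d) = 19/3 (b(R, d) = 8/3 + (1/3)*11 = 8/3 + 11/3 = 19/3)
F(n, o) = -218 + o (F(n, o) = o - 218 = -218 + o)
(28042 + b(-80, -7))*(-35523 + F(147, E)) = (28042 + 19/3)*(-35523 + (-218 + 11/2)) = 84145*(-35523 - 425/2)/3 = (84145/3)*(-71471/2) = -6013927295/6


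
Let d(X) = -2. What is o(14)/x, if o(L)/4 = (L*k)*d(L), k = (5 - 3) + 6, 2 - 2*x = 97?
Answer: 1792/95 ≈ 18.863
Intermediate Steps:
x = -95/2 (x = 1 - 1/2*97 = 1 - 97/2 = -95/2 ≈ -47.500)
k = 8 (k = 2 + 6 = 8)
o(L) = -64*L (o(L) = 4*((L*8)*(-2)) = 4*((8*L)*(-2)) = 4*(-16*L) = -64*L)
o(14)/x = (-64*14)/(-95/2) = -896*(-2/95) = 1792/95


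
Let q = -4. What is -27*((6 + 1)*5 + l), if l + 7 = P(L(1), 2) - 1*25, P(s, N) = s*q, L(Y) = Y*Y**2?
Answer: 27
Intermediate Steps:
L(Y) = Y**3
P(s, N) = -4*s (P(s, N) = s*(-4) = -4*s)
l = -36 (l = -7 + (-4*1**3 - 1*25) = -7 + (-4*1 - 25) = -7 + (-4 - 25) = -7 - 29 = -36)
-27*((6 + 1)*5 + l) = -27*((6 + 1)*5 - 36) = -27*(7*5 - 36) = -27*(35 - 36) = -27*(-1) = 27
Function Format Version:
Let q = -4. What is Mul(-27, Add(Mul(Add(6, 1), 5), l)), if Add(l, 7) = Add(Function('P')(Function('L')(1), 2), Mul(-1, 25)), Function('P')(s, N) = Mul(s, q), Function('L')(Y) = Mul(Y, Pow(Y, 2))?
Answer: 27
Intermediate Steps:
Function('L')(Y) = Pow(Y, 3)
Function('P')(s, N) = Mul(-4, s) (Function('P')(s, N) = Mul(s, -4) = Mul(-4, s))
l = -36 (l = Add(-7, Add(Mul(-4, Pow(1, 3)), Mul(-1, 25))) = Add(-7, Add(Mul(-4, 1), -25)) = Add(-7, Add(-4, -25)) = Add(-7, -29) = -36)
Mul(-27, Add(Mul(Add(6, 1), 5), l)) = Mul(-27, Add(Mul(Add(6, 1), 5), -36)) = Mul(-27, Add(Mul(7, 5), -36)) = Mul(-27, Add(35, -36)) = Mul(-27, -1) = 27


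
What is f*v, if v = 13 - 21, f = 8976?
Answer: -71808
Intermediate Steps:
v = -8
f*v = 8976*(-8) = -71808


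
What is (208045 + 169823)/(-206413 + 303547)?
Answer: 62978/16189 ≈ 3.8902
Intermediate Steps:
(208045 + 169823)/(-206413 + 303547) = 377868/97134 = 377868*(1/97134) = 62978/16189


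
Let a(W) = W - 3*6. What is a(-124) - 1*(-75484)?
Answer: 75342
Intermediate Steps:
a(W) = -18 + W (a(W) = W - 18 = -18 + W)
a(-124) - 1*(-75484) = (-18 - 124) - 1*(-75484) = -142 + 75484 = 75342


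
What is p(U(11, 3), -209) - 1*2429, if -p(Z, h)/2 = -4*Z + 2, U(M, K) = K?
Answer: -2409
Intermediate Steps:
p(Z, h) = -4 + 8*Z (p(Z, h) = -2*(-4*Z + 2) = -2*(2 - 4*Z) = -4 + 8*Z)
p(U(11, 3), -209) - 1*2429 = (-4 + 8*3) - 1*2429 = (-4 + 24) - 2429 = 20 - 2429 = -2409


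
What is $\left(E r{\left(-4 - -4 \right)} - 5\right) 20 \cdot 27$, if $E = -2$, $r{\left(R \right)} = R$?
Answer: $-2700$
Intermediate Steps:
$\left(E r{\left(-4 - -4 \right)} - 5\right) 20 \cdot 27 = \left(- 2 \left(-4 - -4\right) - 5\right) 20 \cdot 27 = \left(- 2 \left(-4 + 4\right) - 5\right) 20 \cdot 27 = \left(\left(-2\right) 0 - 5\right) 20 \cdot 27 = \left(0 - 5\right) 20 \cdot 27 = \left(-5\right) 20 \cdot 27 = \left(-100\right) 27 = -2700$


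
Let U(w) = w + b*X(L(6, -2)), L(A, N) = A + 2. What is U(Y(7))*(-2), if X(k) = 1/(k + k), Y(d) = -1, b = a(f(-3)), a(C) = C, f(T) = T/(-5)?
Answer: 77/40 ≈ 1.9250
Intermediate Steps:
f(T) = -T/5 (f(T) = T*(-⅕) = -T/5)
L(A, N) = 2 + A
b = ⅗ (b = -⅕*(-3) = ⅗ ≈ 0.60000)
X(k) = 1/(2*k)
U(w) = 3/80 + w (U(w) = w + 3*(1/(2*(2 + 6)))/5 = w + 3*((½)/8)/5 = w + 3*((½)*(⅛))/5 = w + (⅗)*(1/16) = w + 3/80 = 3/80 + w)
U(Y(7))*(-2) = (3/80 - 1)*(-2) = -77/80*(-2) = 77/40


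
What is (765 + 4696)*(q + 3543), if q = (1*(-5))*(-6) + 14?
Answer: 19588607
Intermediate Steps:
q = 44 (q = -5*(-6) + 14 = 30 + 14 = 44)
(765 + 4696)*(q + 3543) = (765 + 4696)*(44 + 3543) = 5461*3587 = 19588607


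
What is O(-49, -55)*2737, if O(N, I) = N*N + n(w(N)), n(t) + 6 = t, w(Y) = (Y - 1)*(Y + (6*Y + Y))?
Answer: 60200315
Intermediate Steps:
w(Y) = 8*Y*(-1 + Y) (w(Y) = (-1 + Y)*(Y + 7*Y) = (-1 + Y)*(8*Y) = 8*Y*(-1 + Y))
n(t) = -6 + t
O(N, I) = -6 + N² + 8*N*(-1 + N) (O(N, I) = N*N + (-6 + 8*N*(-1 + N)) = N² + (-6 + 8*N*(-1 + N)) = -6 + N² + 8*N*(-1 + N))
O(-49, -55)*2737 = (-6 - 8*(-49) + 9*(-49)²)*2737 = (-6 + 392 + 9*2401)*2737 = (-6 + 392 + 21609)*2737 = 21995*2737 = 60200315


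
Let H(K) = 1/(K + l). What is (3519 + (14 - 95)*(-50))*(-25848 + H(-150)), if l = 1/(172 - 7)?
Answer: -4841982527373/24749 ≈ -1.9564e+8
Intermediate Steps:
l = 1/165 ≈ 0.0060606
H(K) = 1/(1/165 + K) (H(K) = 1/(K + 1/165) = 1/(1/165 + K))
(3519 + (14 - 95)*(-50))*(-25848 + H(-150)) = (3519 + (14 - 95)*(-50))*(-25848 + 165/(1 + 165*(-150))) = (3519 - 81*(-50))*(-25848 + 165/(1 - 24750)) = (3519 + 4050)*(-25848 + 165/(-24749)) = 7569*(-25848 + 165*(-1/24749)) = 7569*(-25848 - 165/24749) = 7569*(-639712317/24749) = -4841982527373/24749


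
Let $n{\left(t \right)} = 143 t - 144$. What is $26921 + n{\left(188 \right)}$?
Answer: $53661$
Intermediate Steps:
$n{\left(t \right)} = -144 + 143 t$
$26921 + n{\left(188 \right)} = 26921 + \left(-144 + 143 \cdot 188\right) = 26921 + \left(-144 + 26884\right) = 26921 + 26740 = 53661$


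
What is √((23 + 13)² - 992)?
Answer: 4*√19 ≈ 17.436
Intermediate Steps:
√((23 + 13)² - 992) = √(36² - 992) = √(1296 - 992) = √304 = 4*√19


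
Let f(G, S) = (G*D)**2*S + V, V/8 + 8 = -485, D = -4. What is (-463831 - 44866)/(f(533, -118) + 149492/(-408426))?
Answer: 103882540461/109532496705634 ≈ 0.00094842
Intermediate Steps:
V = -3944 (V = -64 + 8*(-485) = -64 - 3880 = -3944)
f(G, S) = -3944 + 16*S*G**2 (f(G, S) = (G*(-4))**2*S - 3944 = (-4*G)**2*S - 3944 = (16*G**2)*S - 3944 = 16*S*G**2 - 3944 = -3944 + 16*S*G**2)
(-463831 - 44866)/(f(533, -118) + 149492/(-408426)) = (-463831 - 44866)/((-3944 + 16*(-118)*533**2) + 149492/(-408426)) = -508697/((-3944 + 16*(-118)*284089) + 149492*(-1/408426)) = -508697/((-3944 - 536360032) - 74746/204213) = -508697/(-536363976 - 74746/204213) = -508697/(-109532496705634/204213) = -508697*(-204213/109532496705634) = 103882540461/109532496705634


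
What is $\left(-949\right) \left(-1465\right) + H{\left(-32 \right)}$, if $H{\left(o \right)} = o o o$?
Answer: $1357517$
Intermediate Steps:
$H{\left(o \right)} = o^{3}$ ($H{\left(o \right)} = o o^{2} = o^{3}$)
$\left(-949\right) \left(-1465\right) + H{\left(-32 \right)} = \left(-949\right) \left(-1465\right) + \left(-32\right)^{3} = 1390285 - 32768 = 1357517$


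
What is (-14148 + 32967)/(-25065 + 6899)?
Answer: -18819/18166 ≈ -1.0359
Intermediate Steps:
(-14148 + 32967)/(-25065 + 6899) = 18819/(-18166) = 18819*(-1/18166) = -18819/18166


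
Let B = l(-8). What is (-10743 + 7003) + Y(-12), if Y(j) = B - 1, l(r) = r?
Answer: -3749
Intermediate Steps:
B = -8
Y(j) = -9 (Y(j) = -8 - 1 = -9)
(-10743 + 7003) + Y(-12) = (-10743 + 7003) - 9 = -3740 - 9 = -3749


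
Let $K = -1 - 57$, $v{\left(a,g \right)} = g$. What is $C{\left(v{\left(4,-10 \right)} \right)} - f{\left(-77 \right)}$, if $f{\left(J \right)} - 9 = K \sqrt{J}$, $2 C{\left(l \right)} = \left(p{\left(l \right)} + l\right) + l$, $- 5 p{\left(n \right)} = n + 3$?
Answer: $- \frac{183}{10} + 58 i \sqrt{77} \approx -18.3 + 508.95 i$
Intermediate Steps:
$p{\left(n \right)} = - \frac{3}{5} - \frac{n}{5}$ ($p{\left(n \right)} = - \frac{n + 3}{5} = - \frac{3 + n}{5} = - \frac{3}{5} - \frac{n}{5}$)
$K = -58$ ($K = -1 - 57 = -58$)
$C{\left(l \right)} = - \frac{3}{10} + \frac{9 l}{10}$ ($C{\left(l \right)} = \frac{\left(\left(- \frac{3}{5} - \frac{l}{5}\right) + l\right) + l}{2} = \frac{\left(- \frac{3}{5} + \frac{4 l}{5}\right) + l}{2} = \frac{- \frac{3}{5} + \frac{9 l}{5}}{2} = - \frac{3}{10} + \frac{9 l}{10}$)
$f{\left(J \right)} = 9 - 58 \sqrt{J}$
$C{\left(v{\left(4,-10 \right)} \right)} - f{\left(-77 \right)} = \left(- \frac{3}{10} + \frac{9}{10} \left(-10\right)\right) - \left(9 - 58 \sqrt{-77}\right) = \left(- \frac{3}{10} - 9\right) - \left(9 - 58 i \sqrt{77}\right) = - \frac{93}{10} - \left(9 - 58 i \sqrt{77}\right) = - \frac{183}{10} + 58 i \sqrt{77}$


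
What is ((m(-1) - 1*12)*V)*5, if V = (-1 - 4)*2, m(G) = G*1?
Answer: 650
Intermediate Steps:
m(G) = G
V = -10 (V = -5*2 = -10)
((m(-1) - 1*12)*V)*5 = ((-1 - 1*12)*(-10))*5 = ((-1 - 12)*(-10))*5 = -13*(-10)*5 = 130*5 = 650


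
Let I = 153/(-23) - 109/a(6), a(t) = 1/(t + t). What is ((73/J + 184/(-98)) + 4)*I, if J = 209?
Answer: -765389181/235543 ≈ -3249.5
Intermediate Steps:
a(t) = 1/(2*t)
I = -30237/23 (I = 153/(-23) - 109/((½)/6) = 153*(-1/23) - 109/((½)*(⅙)) = -153/23 - 109/1/12 = -153/23 - 109*12 = -153/23 - 1308 = -30237/23 ≈ -1314.7)
((73/J + 184/(-98)) + 4)*I = ((73/209 + 184/(-98)) + 4)*(-30237/23) = ((73*(1/209) + 184*(-1/98)) + 4)*(-30237/23) = ((73/209 - 92/49) + 4)*(-30237/23) = (-15651/10241 + 4)*(-30237/23) = (25313/10241)*(-30237/23) = -765389181/235543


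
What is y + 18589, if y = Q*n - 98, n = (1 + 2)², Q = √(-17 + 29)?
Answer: 18491 + 18*√3 ≈ 18522.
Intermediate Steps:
Q = 2*√3 (Q = √12 = 2*√3 ≈ 3.4641)
n = 9 (n = 3² = 9)
y = -98 + 18*√3 (y = (2*√3)*9 - 98 = 18*√3 - 98 = -98 + 18*√3 ≈ -66.823)
y + 18589 = (-98 + 18*√3) + 18589 = 18491 + 18*√3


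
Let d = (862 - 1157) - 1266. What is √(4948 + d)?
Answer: √3387 ≈ 58.198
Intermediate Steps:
d = -1561 (d = -295 - 1266 = -1561)
√(4948 + d) = √(4948 - 1561) = √3387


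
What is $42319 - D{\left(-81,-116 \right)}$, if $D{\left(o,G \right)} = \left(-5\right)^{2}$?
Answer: $42294$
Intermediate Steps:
$D{\left(o,G \right)} = 25$
$42319 - D{\left(-81,-116 \right)} = 42319 - 25 = 42294$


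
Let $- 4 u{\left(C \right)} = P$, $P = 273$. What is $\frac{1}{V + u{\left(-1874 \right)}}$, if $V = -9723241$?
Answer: $- \frac{4}{38893237} \approx -1.0285 \cdot 10^{-7}$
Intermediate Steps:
$u{\left(C \right)} = - \frac{273}{4}$ ($u{\left(C \right)} = \left(- \frac{1}{4}\right) 273 = - \frac{273}{4}$)
$\frac{1}{V + u{\left(-1874 \right)}} = \frac{1}{-9723241 - \frac{273}{4}} = \frac{1}{- \frac{38893237}{4}} = - \frac{4}{38893237}$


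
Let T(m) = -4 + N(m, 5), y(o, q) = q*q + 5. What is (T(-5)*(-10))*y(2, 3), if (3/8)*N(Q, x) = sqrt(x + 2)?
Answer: 560 - 1120*sqrt(7)/3 ≈ -427.75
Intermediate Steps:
N(Q, x) = 8*sqrt(2 + x)/3 (N(Q, x) = 8*sqrt(x + 2)/3 = 8*sqrt(2 + x)/3)
y(o, q) = 5 + q**2 (y(o, q) = q**2 + 5 = 5 + q**2)
T(m) = -4 + 8*sqrt(7)/3 (T(m) = -4 + 8*sqrt(2 + 5)/3 = -4 + 8*sqrt(7)/3)
(T(-5)*(-10))*y(2, 3) = ((-4 + 8*sqrt(7)/3)*(-10))*(5 + 3**2) = (40 - 80*sqrt(7)/3)*(5 + 9) = (40 - 80*sqrt(7)/3)*14 = 560 - 1120*sqrt(7)/3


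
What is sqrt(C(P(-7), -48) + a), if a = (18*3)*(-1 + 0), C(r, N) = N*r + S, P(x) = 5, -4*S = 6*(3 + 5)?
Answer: 3*I*sqrt(34) ≈ 17.493*I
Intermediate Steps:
S = -12 (S = -3*(3 + 5)/2 = -3*8/2 = -1/4*48 = -12)
C(r, N) = -12 + N*r (C(r, N) = N*r - 12 = -12 + N*r)
a = -54 (a = 54*(-1) = -54)
sqrt(C(P(-7), -48) + a) = sqrt((-12 - 48*5) - 54) = sqrt((-12 - 240) - 54) = sqrt(-252 - 54) = sqrt(-306) = 3*I*sqrt(34)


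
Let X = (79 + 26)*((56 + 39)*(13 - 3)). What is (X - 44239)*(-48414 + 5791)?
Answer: -2366045353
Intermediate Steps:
X = 99750 (X = 105*(95*10) = 105*950 = 99750)
(X - 44239)*(-48414 + 5791) = (99750 - 44239)*(-48414 + 5791) = 55511*(-42623) = -2366045353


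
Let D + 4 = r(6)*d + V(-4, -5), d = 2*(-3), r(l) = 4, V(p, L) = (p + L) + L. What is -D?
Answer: 42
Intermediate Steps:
V(p, L) = p + 2*L (V(p, L) = (L + p) + L = p + 2*L)
d = -6
D = -42 (D = -4 + (4*(-6) + (-4 + 2*(-5))) = -4 + (-24 + (-4 - 10)) = -4 + (-24 - 14) = -4 - 38 = -42)
-D = -1*(-42) = 42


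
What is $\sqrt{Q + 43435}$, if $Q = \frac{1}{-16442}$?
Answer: $\frac{\sqrt{11742190258898}}{16442} \approx 208.41$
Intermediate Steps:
$Q = - \frac{1}{16442} \approx -6.082 \cdot 10^{-5}$
$\sqrt{Q + 43435} = \sqrt{- \frac{1}{16442} + 43435} = \sqrt{\frac{714158269}{16442}} = \frac{\sqrt{11742190258898}}{16442}$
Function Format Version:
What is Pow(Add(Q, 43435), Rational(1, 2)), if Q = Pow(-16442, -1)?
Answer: Mul(Rational(1, 16442), Pow(11742190258898, Rational(1, 2))) ≈ 208.41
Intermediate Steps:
Q = Rational(-1, 16442) ≈ -6.0820e-5
Pow(Add(Q, 43435), Rational(1, 2)) = Pow(Add(Rational(-1, 16442), 43435), Rational(1, 2)) = Pow(Rational(714158269, 16442), Rational(1, 2)) = Mul(Rational(1, 16442), Pow(11742190258898, Rational(1, 2)))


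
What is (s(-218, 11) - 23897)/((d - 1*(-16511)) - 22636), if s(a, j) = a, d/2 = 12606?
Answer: -24115/19087 ≈ -1.2634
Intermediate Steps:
d = 25212 (d = 2*12606 = 25212)
(s(-218, 11) - 23897)/((d - 1*(-16511)) - 22636) = (-218 - 23897)/((25212 - 1*(-16511)) - 22636) = -24115/((25212 + 16511) - 22636) = -24115/(41723 - 22636) = -24115/19087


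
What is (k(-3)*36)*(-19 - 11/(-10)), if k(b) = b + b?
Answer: 19332/5 ≈ 3866.4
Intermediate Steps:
k(b) = 2*b
(k(-3)*36)*(-19 - 11/(-10)) = ((2*(-3))*36)*(-19 - 11/(-10)) = (-6*36)*(-19 - 11*(-⅒)) = -216*(-19 + 11/10) = -216*(-179/10) = 19332/5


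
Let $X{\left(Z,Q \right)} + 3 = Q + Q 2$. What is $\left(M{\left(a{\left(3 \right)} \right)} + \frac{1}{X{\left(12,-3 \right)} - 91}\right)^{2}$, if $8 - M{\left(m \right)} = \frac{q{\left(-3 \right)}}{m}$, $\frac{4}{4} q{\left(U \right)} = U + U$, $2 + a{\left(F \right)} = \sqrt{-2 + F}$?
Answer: $\frac{42025}{10609} \approx 3.9613$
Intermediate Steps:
$X{\left(Z,Q \right)} = -3 + 3 Q$ ($X{\left(Z,Q \right)} = -3 + \left(Q + Q 2\right) = -3 + \left(Q + 2 Q\right) = -3 + 3 Q$)
$a{\left(F \right)} = -2 + \sqrt{-2 + F}$
$q{\left(U \right)} = 2 U$ ($q{\left(U \right)} = U + U = 2 U$)
$M{\left(m \right)} = 8 + \frac{6}{m}$ ($M{\left(m \right)} = 8 - \frac{2 \left(-3\right)}{m} = 8 - - \frac{6}{m} = 8 + \frac{6}{m}$)
$\left(M{\left(a{\left(3 \right)} \right)} + \frac{1}{X{\left(12,-3 \right)} - 91}\right)^{2} = \left(\left(8 + \frac{6}{-2 + \sqrt{-2 + 3}}\right) + \frac{1}{\left(-3 + 3 \left(-3\right)\right) - 91}\right)^{2} = \left(\left(8 + \frac{6}{-2 + \sqrt{1}}\right) + \frac{1}{\left(-3 - 9\right) - 91}\right)^{2} = \left(\left(8 + \frac{6}{-2 + 1}\right) + \frac{1}{-12 - 91}\right)^{2} = \left(\left(8 + \frac{6}{-1}\right) + \frac{1}{-103}\right)^{2} = \left(\left(8 + 6 \left(-1\right)\right) - \frac{1}{103}\right)^{2} = \left(\left(8 - 6\right) - \frac{1}{103}\right)^{2} = \left(2 - \frac{1}{103}\right)^{2} = \left(\frac{205}{103}\right)^{2} = \frac{42025}{10609}$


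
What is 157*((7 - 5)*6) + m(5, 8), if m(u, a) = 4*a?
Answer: 1916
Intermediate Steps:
157*((7 - 5)*6) + m(5, 8) = 157*((7 - 5)*6) + 4*8 = 157*(2*6) + 32 = 157*12 + 32 = 1884 + 32 = 1916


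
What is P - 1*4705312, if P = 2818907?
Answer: -1886405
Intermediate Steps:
P - 1*4705312 = 2818907 - 1*4705312 = 2818907 - 4705312 = -1886405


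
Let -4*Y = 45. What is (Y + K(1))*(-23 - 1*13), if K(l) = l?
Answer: 369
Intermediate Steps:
Y = -45/4 (Y = -1/4*45 = -45/4 ≈ -11.250)
(Y + K(1))*(-23 - 1*13) = (-45/4 + 1)*(-23 - 1*13) = -41*(-23 - 13)/4 = -41/4*(-36) = 369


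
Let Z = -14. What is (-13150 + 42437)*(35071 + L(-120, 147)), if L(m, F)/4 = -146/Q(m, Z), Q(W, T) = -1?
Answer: 1044227985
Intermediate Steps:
L(m, F) = 584 (L(m, F) = 4*(-146/(-1)) = 4*(-146*(-1)) = 4*146 = 584)
(-13150 + 42437)*(35071 + L(-120, 147)) = (-13150 + 42437)*(35071 + 584) = 29287*35655 = 1044227985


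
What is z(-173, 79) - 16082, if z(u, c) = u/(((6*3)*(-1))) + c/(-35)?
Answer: -10127027/630 ≈ -16075.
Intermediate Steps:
z(u, c) = -u/18 - c/35 (z(u, c) = u/((18*(-1))) + c*(-1/35) = u/(-18) - c/35 = u*(-1/18) - c/35 = -u/18 - c/35)
z(-173, 79) - 16082 = (-1/18*(-173) - 1/35*79) - 16082 = (173/18 - 79/35) - 16082 = 4633/630 - 16082 = -10127027/630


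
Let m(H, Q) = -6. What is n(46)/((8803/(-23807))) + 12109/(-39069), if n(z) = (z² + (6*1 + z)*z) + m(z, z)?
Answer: -4187487400393/343924407 ≈ -12176.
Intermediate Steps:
n(z) = -6 + z² + z*(6 + z) (n(z) = (z² + (6*1 + z)*z) - 6 = (z² + (6 + z)*z) - 6 = (z² + z*(6 + z)) - 6 = -6 + z² + z*(6 + z))
n(46)/((8803/(-23807))) + 12109/(-39069) = (-6 + 2*46² + 6*46)/((8803/(-23807))) + 12109/(-39069) = (-6 + 2*2116 + 276)/((8803*(-1/23807))) + 12109*(-1/39069) = (-6 + 4232 + 276)/(-8803/23807) - 12109/39069 = 4502*(-23807/8803) - 12109/39069 = -107179114/8803 - 12109/39069 = -4187487400393/343924407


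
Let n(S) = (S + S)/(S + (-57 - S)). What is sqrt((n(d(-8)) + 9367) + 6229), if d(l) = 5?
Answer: sqrt(50670834)/57 ≈ 124.88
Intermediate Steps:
n(S) = -2*S/57 (n(S) = (2*S)/(-57) = (2*S)*(-1/57) = -2*S/57)
sqrt((n(d(-8)) + 9367) + 6229) = sqrt((-2/57*5 + 9367) + 6229) = sqrt((-10/57 + 9367) + 6229) = sqrt(533909/57 + 6229) = sqrt(888962/57) = sqrt(50670834)/57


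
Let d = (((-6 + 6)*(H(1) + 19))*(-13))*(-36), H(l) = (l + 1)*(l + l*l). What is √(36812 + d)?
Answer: 2*√9203 ≈ 191.86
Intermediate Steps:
H(l) = (1 + l)*(l + l²)
d = 0 (d = (((-6 + 6)*(1*(1 + 1² + 2*1) + 19))*(-13))*(-36) = ((0*(1*(1 + 1 + 2) + 19))*(-13))*(-36) = ((0*(1*4 + 19))*(-13))*(-36) = ((0*(4 + 19))*(-13))*(-36) = ((0*23)*(-13))*(-36) = (0*(-13))*(-36) = 0*(-36) = 0)
√(36812 + d) = √(36812 + 0) = √36812 = 2*√9203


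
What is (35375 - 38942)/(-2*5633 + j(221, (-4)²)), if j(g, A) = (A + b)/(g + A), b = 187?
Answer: 845379/2669839 ≈ 0.31664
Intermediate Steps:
j(g, A) = (187 + A)/(A + g) (j(g, A) = (A + 187)/(g + A) = (187 + A)/(A + g))
(35375 - 38942)/(-2*5633 + j(221, (-4)²)) = (35375 - 38942)/(-2*5633 + (187 + (-4)²)/((-4)² + 221)) = -3567/(-11266 + (187 + 16)/(16 + 221)) = -3567/(-11266 + 203/237) = -3567/(-2669839/237) = -3567*(-237/2669839) = 845379/2669839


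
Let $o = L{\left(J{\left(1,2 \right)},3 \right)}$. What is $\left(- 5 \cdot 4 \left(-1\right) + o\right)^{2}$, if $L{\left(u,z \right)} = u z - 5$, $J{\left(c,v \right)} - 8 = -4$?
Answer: $729$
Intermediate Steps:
$J{\left(c,v \right)} = 4$ ($J{\left(c,v \right)} = 8 - 4 = 4$)
$L{\left(u,z \right)} = -5 + u z$
$o = 7$ ($o = -5 + 4 \cdot 3 = -5 + 12 = 7$)
$\left(- 5 \cdot 4 \left(-1\right) + o\right)^{2} = \left(- 5 \cdot 4 \left(-1\right) + 7\right)^{2} = \left(\left(-5\right) \left(-4\right) + 7\right)^{2} = \left(20 + 7\right)^{2} = 27^{2} = 729$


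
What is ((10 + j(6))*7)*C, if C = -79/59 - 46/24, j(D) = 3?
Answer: -209755/708 ≈ -296.26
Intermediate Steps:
C = -2305/708 (C = -79*1/59 - 46*1/24 = -79/59 - 23/12 = -2305/708 ≈ -3.2556)
((10 + j(6))*7)*C = ((10 + 3)*7)*(-2305/708) = (13*7)*(-2305/708) = 91*(-2305/708) = -209755/708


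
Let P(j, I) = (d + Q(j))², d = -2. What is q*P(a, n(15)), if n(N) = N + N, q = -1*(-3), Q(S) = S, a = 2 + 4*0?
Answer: 0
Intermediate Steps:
a = 2 (a = 2 + 0 = 2)
q = 3
n(N) = 2*N
P(j, I) = (-2 + j)²
q*P(a, n(15)) = 3*(-2 + 2)² = 3*0² = 3*0 = 0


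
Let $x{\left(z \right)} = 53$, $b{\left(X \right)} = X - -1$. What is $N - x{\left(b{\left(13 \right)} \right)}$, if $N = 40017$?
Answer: $39964$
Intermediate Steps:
$b{\left(X \right)} = 1 + X$ ($b{\left(X \right)} = X + 1 = 1 + X$)
$N - x{\left(b{\left(13 \right)} \right)} = 40017 - 53 = 39964$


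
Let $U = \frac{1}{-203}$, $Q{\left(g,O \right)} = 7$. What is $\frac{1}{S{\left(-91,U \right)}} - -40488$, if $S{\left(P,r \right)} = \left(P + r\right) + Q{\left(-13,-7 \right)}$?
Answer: $\frac{690441661}{17053} \approx 40488.0$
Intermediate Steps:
$U = - \frac{1}{203} \approx -0.0049261$
$S{\left(P,r \right)} = 7 + P + r$ ($S{\left(P,r \right)} = \left(P + r\right) + 7 = 7 + P + r$)
$\frac{1}{S{\left(-91,U \right)}} - -40488 = \frac{1}{7 - 91 - \frac{1}{203}} - -40488 = \frac{1}{- \frac{17053}{203}} + 40488 = - \frac{203}{17053} + 40488 = \frac{690441661}{17053}$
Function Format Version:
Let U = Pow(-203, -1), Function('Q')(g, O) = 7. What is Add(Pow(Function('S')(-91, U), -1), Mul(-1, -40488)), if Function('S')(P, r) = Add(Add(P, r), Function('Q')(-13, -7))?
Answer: Rational(690441661, 17053) ≈ 40488.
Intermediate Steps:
U = Rational(-1, 203) ≈ -0.0049261
Function('S')(P, r) = Add(7, P, r) (Function('S')(P, r) = Add(Add(P, r), 7) = Add(7, P, r))
Add(Pow(Function('S')(-91, U), -1), Mul(-1, -40488)) = Add(Pow(Add(7, -91, Rational(-1, 203)), -1), Mul(-1, -40488)) = Add(Pow(Rational(-17053, 203), -1), 40488) = Add(Rational(-203, 17053), 40488) = Rational(690441661, 17053)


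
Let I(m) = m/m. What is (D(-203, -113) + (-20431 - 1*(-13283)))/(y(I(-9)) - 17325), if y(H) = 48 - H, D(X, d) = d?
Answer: 137/326 ≈ 0.42025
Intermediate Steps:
I(m) = 1
(D(-203, -113) + (-20431 - 1*(-13283)))/(y(I(-9)) - 17325) = (-113 + (-20431 - 1*(-13283)))/((48 - 1*1) - 17325) = (-113 + (-20431 + 13283))/((48 - 1) - 17325) = (-113 - 7148)/(47 - 17325) = -7261/(-17278) = -7261*(-1/17278) = 137/326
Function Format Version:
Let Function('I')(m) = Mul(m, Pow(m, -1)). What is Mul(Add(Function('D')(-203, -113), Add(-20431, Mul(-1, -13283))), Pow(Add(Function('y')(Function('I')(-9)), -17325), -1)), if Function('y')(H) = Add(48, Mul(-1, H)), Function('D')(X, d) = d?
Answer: Rational(137, 326) ≈ 0.42025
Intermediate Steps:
Function('I')(m) = 1
Mul(Add(Function('D')(-203, -113), Add(-20431, Mul(-1, -13283))), Pow(Add(Function('y')(Function('I')(-9)), -17325), -1)) = Mul(Add(-113, Add(-20431, Mul(-1, -13283))), Pow(Add(Add(48, Mul(-1, 1)), -17325), -1)) = Mul(Add(-113, Add(-20431, 13283)), Pow(Add(Add(48, -1), -17325), -1)) = Mul(Add(-113, -7148), Pow(Add(47, -17325), -1)) = Mul(-7261, Pow(-17278, -1)) = Mul(-7261, Rational(-1, 17278)) = Rational(137, 326)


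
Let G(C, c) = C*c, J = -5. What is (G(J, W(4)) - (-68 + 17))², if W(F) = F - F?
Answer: 2601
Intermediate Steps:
W(F) = 0
(G(J, W(4)) - (-68 + 17))² = (-5*0 - (-68 + 17))² = (0 - 1*(-51))² = (0 + 51)² = 51² = 2601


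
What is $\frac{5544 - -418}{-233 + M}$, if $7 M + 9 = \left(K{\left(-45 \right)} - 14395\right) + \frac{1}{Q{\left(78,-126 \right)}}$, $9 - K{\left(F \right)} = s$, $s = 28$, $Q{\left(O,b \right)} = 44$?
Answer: $- \frac{1836296}{706375} \approx -2.5996$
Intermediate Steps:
$K{\left(F \right)} = -19$ ($K{\left(F \right)} = 9 - 28 = -19$)
$M = - \frac{634611}{308}$ ($M = - \frac{9}{7} + \frac{\left(-19 - 14395\right) + \frac{1}{44}}{7} = - \frac{9}{7} + \frac{-14414 + \frac{1}{44}}{7} = - \frac{9}{7} + \frac{1}{7} \left(- \frac{634215}{44}\right) = - \frac{9}{7} - \frac{634215}{308} = - \frac{634611}{308} \approx -2060.4$)
$\frac{5544 - -418}{-233 + M} = \frac{5544 - -418}{-233 - \frac{634611}{308}} = \frac{5544 + \left(-44 + 462\right)}{- \frac{706375}{308}} = \left(5544 + 418\right) \left(- \frac{308}{706375}\right) = 5962 \left(- \frac{308}{706375}\right) = - \frac{1836296}{706375}$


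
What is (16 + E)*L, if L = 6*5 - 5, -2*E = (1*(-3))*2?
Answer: 475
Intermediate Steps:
E = 3 (E = -1*(-3)*2/2 = -(-3)*2/2 = -1/2*(-6) = 3)
L = 25 (L = 30 - 5 = 25)
(16 + E)*L = (16 + 3)*25 = 19*25 = 475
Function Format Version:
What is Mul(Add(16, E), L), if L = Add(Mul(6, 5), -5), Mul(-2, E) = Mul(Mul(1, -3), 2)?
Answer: 475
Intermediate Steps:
E = 3 (E = Mul(Rational(-1, 2), Mul(Mul(1, -3), 2)) = Mul(Rational(-1, 2), Mul(-3, 2)) = Mul(Rational(-1, 2), -6) = 3)
L = 25 (L = Add(30, -5) = 25)
Mul(Add(16, E), L) = Mul(Add(16, 3), 25) = Mul(19, 25) = 475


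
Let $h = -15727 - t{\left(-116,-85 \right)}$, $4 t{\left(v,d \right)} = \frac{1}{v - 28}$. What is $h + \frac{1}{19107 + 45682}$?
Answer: $- \frac{586907417963}{37318464} \approx -15727.0$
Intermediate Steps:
$t{\left(v,d \right)} = \frac{1}{4 \left(-28 + v\right)}$ ($t{\left(v,d \right)} = \frac{1}{4 \left(v - 28\right)} = \frac{1}{4 \left(-28 + v\right)}$)
$h = - \frac{9058751}{576}$ ($h = -15727 - \frac{1}{4 \left(-28 - 116\right)} = -15727 - \frac{1}{4 \left(-144\right)} = -15727 - \frac{1}{4} \left(- \frac{1}{144}\right) = -15727 - - \frac{1}{576} = -15727 + \frac{1}{576} = - \frac{9058751}{576} \approx -15727.0$)
$h + \frac{1}{19107 + 45682} = - \frac{9058751}{576} + \frac{1}{19107 + 45682} = - \frac{9058751}{576} + \frac{1}{64789} = - \frac{586907417963}{37318464}$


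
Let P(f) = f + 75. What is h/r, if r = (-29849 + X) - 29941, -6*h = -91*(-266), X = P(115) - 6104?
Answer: 12103/197112 ≈ 0.061402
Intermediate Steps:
P(f) = 75 + f
X = -5914 (X = (75 + 115) - 6104 = 190 - 6104 = -5914)
h = -12103/3 (h = -(-91)*(-266)/6 = -⅙*24206 = -12103/3 ≈ -4034.3)
r = -65704 (r = (-29849 - 5914) - 29941 = -35763 - 29941 = -65704)
h/r = -12103/3/(-65704) = -12103/3*(-1/65704) = 12103/197112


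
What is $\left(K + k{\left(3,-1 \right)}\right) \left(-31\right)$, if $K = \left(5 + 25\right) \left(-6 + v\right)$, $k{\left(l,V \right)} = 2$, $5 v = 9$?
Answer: $3844$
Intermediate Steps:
$v = \frac{9}{5}$ ($v = \frac{1}{5} \cdot 9 = \frac{9}{5} \approx 1.8$)
$K = -126$ ($K = \left(5 + 25\right) \left(-6 + \frac{9}{5}\right) = 30 \left(- \frac{21}{5}\right) = -126$)
$\left(K + k{\left(3,-1 \right)}\right) \left(-31\right) = \left(-126 + 2\right) \left(-31\right) = \left(-124\right) \left(-31\right) = 3844$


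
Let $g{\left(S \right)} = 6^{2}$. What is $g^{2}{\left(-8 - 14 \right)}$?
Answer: $1296$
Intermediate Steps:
$g{\left(S \right)} = 36$
$g^{2}{\left(-8 - 14 \right)} = 36^{2} = 1296$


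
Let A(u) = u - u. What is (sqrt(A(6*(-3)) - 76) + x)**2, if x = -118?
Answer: 13848 - 472*I*sqrt(19) ≈ 13848.0 - 2057.4*I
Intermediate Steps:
A(u) = 0
(sqrt(A(6*(-3)) - 76) + x)**2 = (sqrt(0 - 76) - 118)**2 = (sqrt(-76) - 118)**2 = (2*I*sqrt(19) - 118)**2 = (-118 + 2*I*sqrt(19))**2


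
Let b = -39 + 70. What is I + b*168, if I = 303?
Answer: 5511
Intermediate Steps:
b = 31
I + b*168 = 303 + 31*168 = 303 + 5208 = 5511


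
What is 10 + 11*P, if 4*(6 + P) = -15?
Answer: -389/4 ≈ -97.250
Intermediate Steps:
P = -39/4 (P = -6 + (1/4)*(-15) = -6 - 15/4 = -39/4 ≈ -9.7500)
10 + 11*P = 10 + 11*(-39/4) = 10 - 429/4 = -389/4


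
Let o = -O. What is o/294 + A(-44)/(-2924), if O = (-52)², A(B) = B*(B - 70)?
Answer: -1172650/107457 ≈ -10.913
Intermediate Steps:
A(B) = B*(-70 + B)
O = 2704
o = -2704 (o = -1*2704 = -2704)
o/294 + A(-44)/(-2924) = -2704/294 - 44*(-70 - 44)/(-2924) = -2704*1/294 - 44*(-114)*(-1/2924) = -1352/147 + 5016*(-1/2924) = -1352/147 - 1254/731 = -1172650/107457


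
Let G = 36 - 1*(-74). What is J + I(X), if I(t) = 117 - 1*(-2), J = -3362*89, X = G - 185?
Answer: -299099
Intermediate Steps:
G = 110 (G = 36 + 74 = 110)
X = -75 (X = 110 - 185 = -75)
J = -299218
I(t) = 119 (I(t) = 117 + 2 = 119)
J + I(X) = -299218 + 119 = -299099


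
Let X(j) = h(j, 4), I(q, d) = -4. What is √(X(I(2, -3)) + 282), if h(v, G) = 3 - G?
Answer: √281 ≈ 16.763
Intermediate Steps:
X(j) = -1 (X(j) = 3 - 1*4 = 3 - 4 = -1)
√(X(I(2, -3)) + 282) = √(-1 + 282) = √281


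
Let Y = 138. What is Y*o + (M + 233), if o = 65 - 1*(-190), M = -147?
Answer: 35276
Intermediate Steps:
o = 255 (o = 65 + 190 = 255)
Y*o + (M + 233) = 138*255 + (-147 + 233) = 35190 + 86 = 35276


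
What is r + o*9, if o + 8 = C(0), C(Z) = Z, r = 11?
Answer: -61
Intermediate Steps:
o = -8 (o = -8 + 0 = -8)
r + o*9 = 11 - 8*9 = 11 - 72 = -61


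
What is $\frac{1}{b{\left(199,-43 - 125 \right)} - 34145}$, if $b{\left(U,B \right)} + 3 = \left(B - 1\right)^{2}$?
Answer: $- \frac{1}{5587} \approx -0.00017899$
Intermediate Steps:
$b{\left(U,B \right)} = -3 + \left(-1 + B\right)^{2}$ ($b{\left(U,B \right)} = -3 + \left(B - 1\right)^{2} = -3 + \left(-1 + B\right)^{2}$)
$\frac{1}{b{\left(199,-43 - 125 \right)} - 34145} = \frac{1}{\left(-3 + \left(-1 - 168\right)^{2}\right) - 34145} = \frac{1}{\left(-3 + \left(-169\right)^{2}\right) - 34145} = \frac{1}{\left(-3 + 28561\right) - 34145} = \frac{1}{28558 - 34145} = \frac{1}{-5587} = - \frac{1}{5587}$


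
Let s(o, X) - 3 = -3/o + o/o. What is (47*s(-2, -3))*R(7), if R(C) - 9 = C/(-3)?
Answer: 5170/3 ≈ 1723.3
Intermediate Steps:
R(C) = 9 - C/3 (R(C) = 9 + C/(-3) = 9 + C*(-⅓) = 9 - C/3)
s(o, X) = 4 - 3/o (s(o, X) = 3 + (-3/o + o/o) = 3 + (-3/o + 1) = 3 + (1 - 3/o) = 4 - 3/o)
(47*s(-2, -3))*R(7) = (47*(4 - 3/(-2)))*(9 - ⅓*7) = (47*(4 - 3*(-½)))*(9 - 7/3) = (47*(4 + 3/2))*(20/3) = (47*(11/2))*(20/3) = (517/2)*(20/3) = 5170/3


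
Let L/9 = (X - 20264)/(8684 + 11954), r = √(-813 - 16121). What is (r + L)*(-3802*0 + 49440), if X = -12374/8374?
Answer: -18877773956400/43205653 + 49440*I*√16934 ≈ -4.3693e+5 + 6.4337e+6*I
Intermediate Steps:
X = -6187/4187 (X = -12374*1/8374 = -6187/4187 ≈ -1.4777)
r = I*√16934 (r = √(-16934) = I*√16934 ≈ 130.13*I)
L = -763663995/86411306 (L = 9*((-6187/4187 - 20264)/(8684 + 11954)) = 9*(-84851555/4187/20638) = 9*(-84851555/4187*1/20638) = 9*(-84851555/86411306) = -763663995/86411306 ≈ -8.8375)
(r + L)*(-3802*0 + 49440) = (I*√16934 - 763663995/86411306)*(-3802*0 + 49440) = (-763663995/86411306 + I*√16934)*(0 + 49440) = (-763663995/86411306 + I*√16934)*49440 = -18877773956400/43205653 + 49440*I*√16934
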